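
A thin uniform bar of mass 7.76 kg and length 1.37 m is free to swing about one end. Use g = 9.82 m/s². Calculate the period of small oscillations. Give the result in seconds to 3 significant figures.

For a physical pendulum T = 2π√(I/(mgd)), with d = 0.6850 m from pivot to centre of mass.
I_cm = mL²/12 = 7.76 × 1.37²/12 = 1.214 kg·m²; I = I_cm + md² = 1.214 + 7.76 × 0.6850² = 4.855 kg·m².
T = 2π√(4.855/(7.76 × 9.82 × 0.6850)) = 1.92 s.

1.92 s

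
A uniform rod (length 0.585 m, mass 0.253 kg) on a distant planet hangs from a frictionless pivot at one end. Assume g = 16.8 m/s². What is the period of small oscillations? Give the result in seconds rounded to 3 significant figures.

For a physical pendulum T = 2π√(I/(mgd)), with d = 0.2925 m from pivot to centre of mass.
I_cm = mL²/12 = 0.253 × 0.585²/12 = 0.007215 kg·m²; I = I_cm + md² = 0.007215 + 0.253 × 0.2925² = 0.02886 kg·m².
T = 2π√(0.02886/(0.253 × 16.8 × 0.2925)) = 0.957 s.

0.957 s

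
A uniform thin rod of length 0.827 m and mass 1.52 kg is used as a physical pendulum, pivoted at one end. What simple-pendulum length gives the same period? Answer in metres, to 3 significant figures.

0.551 m

The equivalent simple-pendulum length is L_eq = I/(md), where I is about the pivot and d = 0.4135 m.
I_cm = (1/12)mL² = 0.08663 kg·m², so I = I_cm + md² = 0.08663 + 0.2599 = 0.3465 kg·m².
L_eq = 0.3465/(1.52 × 0.4135) = 0.551 m.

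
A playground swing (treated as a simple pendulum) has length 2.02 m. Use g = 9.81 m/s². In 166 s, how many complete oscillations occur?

58

T = 2π√(L/g) = 2π√(2.02/9.81) = 2.851 s.
Number of complete oscillations = ⌊166/2.851⌋ = ⌊58.22⌋ = 58.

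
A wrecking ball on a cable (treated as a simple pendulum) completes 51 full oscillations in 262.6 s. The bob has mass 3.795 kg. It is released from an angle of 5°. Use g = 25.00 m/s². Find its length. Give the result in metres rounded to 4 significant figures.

T = 262.6/51 = 5.1490 s.
From T = 2π√(L/g), L = gT²/(4π²) = 25.00 × 5.1490²/(4π²) = 16.79 m.

16.79 m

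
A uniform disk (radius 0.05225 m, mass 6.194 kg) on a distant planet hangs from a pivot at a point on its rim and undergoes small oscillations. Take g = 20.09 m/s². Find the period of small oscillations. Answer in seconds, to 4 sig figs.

I_cm = ½mr² = 0.0084550 kg·m². The pivot is at distance d = 0.05225 m from the centre of mass.
By the parallel-axis theorem, I = I_cm + md² = 0.0084550 + 0.016910 = 0.025365 kg·m².
T = 2π√(I/(mgd)) = 2π√(0.025365/(6.194 × 20.09 × 0.05225)) = 0.3924 s.

0.3924 s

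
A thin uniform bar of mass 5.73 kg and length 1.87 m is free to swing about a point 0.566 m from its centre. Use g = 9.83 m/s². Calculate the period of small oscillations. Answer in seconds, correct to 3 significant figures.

2.08 s

For a physical pendulum T = 2π√(I/(mgd)), with d = 0.5660 m from pivot to centre of mass.
I_cm = mL²/12 = 5.73 × 1.87²/12 = 1.670 kg·m²; I = I_cm + md² = 1.670 + 5.73 × 0.5660² = 3.505 kg·m².
T = 2π√(3.505/(5.73 × 9.83 × 0.5660)) = 2.08 s.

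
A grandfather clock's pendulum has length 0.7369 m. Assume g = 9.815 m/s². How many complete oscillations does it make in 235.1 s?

136

T = 2π√(L/g) = 2π√(0.7369/9.815) = 1.7216 s.
Number of complete oscillations = ⌊235.1/1.7216⌋ = ⌊136.56⌋ = 136.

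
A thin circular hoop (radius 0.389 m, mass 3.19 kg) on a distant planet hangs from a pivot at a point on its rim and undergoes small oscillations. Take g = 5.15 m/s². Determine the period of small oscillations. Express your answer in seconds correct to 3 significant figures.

2.44 s

I_cm = mr² = 0.4827 kg·m². The pivot is at distance d = 0.389 m from the centre of mass.
By the parallel-axis theorem, I = I_cm + md² = 0.4827 + 0.4827 = 0.9654 kg·m².
T = 2π√(I/(mgd)) = 2π√(0.9654/(3.19 × 5.15 × 0.389)) = 2.44 s.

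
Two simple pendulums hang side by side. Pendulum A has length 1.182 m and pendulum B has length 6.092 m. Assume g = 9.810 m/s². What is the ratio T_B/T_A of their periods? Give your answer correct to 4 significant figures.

2.270

T ∝ √L, so T_B/T_A = √(L_B/L_A) = √(6.092/1.182) = 2.270.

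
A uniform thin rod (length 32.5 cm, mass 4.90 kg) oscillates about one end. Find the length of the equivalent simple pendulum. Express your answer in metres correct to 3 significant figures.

The equivalent simple-pendulum length is L_eq = I/(md), where I is about the pivot and d = 0.1625 m.
I_cm = (1/12)mL² = 0.04313 kg·m², so I = I_cm + md² = 0.04313 + 0.1294 = 0.1725 kg·m².
L_eq = 0.1725/(4.90 × 0.1625) = 0.217 m.

0.217 m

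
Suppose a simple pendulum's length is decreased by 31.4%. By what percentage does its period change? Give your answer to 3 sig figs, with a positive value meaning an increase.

T ∝ √L, so T'/T = √(0.6860) = 0.8283.
Percentage change in T = (0.8283 − 1) × 100% = -17.2%.

-17.2%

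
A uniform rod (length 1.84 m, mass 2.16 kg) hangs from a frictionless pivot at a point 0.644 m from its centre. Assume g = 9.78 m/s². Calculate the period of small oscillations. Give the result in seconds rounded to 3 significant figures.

For a physical pendulum T = 2π√(I/(mgd)), with d = 0.6440 m from pivot to centre of mass.
I_cm = mL²/12 = 2.16 × 1.84²/12 = 0.6094 kg·m²; I = I_cm + md² = 0.6094 + 2.16 × 0.6440² = 1.505 kg·m².
T = 2π√(1.505/(2.16 × 9.78 × 0.6440)) = 2.09 s.

2.09 s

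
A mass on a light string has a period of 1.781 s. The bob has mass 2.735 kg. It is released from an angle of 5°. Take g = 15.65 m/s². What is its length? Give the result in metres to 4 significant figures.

From T = 2π√(L/g), L = gT²/(4π²) = 15.65 × 1.7810²/(4π²) = 1.257 m.

1.257 m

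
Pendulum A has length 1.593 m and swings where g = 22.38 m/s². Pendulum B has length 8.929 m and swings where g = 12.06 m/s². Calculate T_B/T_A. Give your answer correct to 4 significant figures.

T = 2π√(L/g), so T_B/T_A = √((L_B/g_B)/(L_A/g_A)) = √((8.929/12.06)/(1.593/22.38)) = 3.225.

3.225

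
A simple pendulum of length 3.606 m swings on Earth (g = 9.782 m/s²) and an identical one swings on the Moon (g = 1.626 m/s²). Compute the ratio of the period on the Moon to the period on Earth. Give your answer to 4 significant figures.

T ∝ 1/√g, so T₂/T₁ = √(g₁/g₂) = √(9.782/1.626) = 2.453.

2.453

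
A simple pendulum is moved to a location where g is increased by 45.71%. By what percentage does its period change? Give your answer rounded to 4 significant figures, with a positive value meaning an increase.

T ∝ 1/√g, so T'/T = 1/√(1.4571) = 0.82843.
Percentage change in T = (0.82843 − 1) × 100% = -17.16%.

-17.16%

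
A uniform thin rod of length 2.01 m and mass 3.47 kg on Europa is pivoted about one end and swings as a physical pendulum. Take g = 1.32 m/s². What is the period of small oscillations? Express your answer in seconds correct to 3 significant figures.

For a physical pendulum T = 2π√(I/(mgd)), with d = 1.005 m from pivot to centre of mass.
I_cm = mL²/12 = 3.47 × 2.01²/12 = 1.168 kg·m²; I = I_cm + md² = 1.168 + 3.47 × 1.005² = 4.673 kg·m².
T = 2π√(4.673/(3.47 × 1.32 × 1.005)) = 6.33 s.

6.33 s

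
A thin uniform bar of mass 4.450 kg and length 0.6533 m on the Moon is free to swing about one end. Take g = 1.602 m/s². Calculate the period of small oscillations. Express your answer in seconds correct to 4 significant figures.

3.276 s

For a physical pendulum T = 2π√(I/(mgd)), with d = 0.32665 m from pivot to centre of mass.
I_cm = mL²/12 = 4.450 × 0.6533²/12 = 0.15827 kg·m²; I = I_cm + md² = 0.15827 + 4.450 × 0.32665² = 0.63309 kg·m².
T = 2π√(0.63309/(4.450 × 1.602 × 0.32665)) = 3.276 s.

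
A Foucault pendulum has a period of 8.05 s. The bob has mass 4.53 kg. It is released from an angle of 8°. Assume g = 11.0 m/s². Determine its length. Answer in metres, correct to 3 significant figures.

From T = 2π√(L/g), L = gT²/(4π²) = 11.0 × 8.050²/(4π²) = 18.1 m.

18.1 m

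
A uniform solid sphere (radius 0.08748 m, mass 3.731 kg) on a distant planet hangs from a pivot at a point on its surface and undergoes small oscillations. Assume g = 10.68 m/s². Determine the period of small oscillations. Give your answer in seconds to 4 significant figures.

0.6728 s

I_cm = (2/5)mr² = 0.011421 kg·m². The pivot is at distance d = 0.08748 m from the centre of mass.
By the parallel-axis theorem, I = I_cm + md² = 0.011421 + 0.028552 = 0.039973 kg·m².
T = 2π√(I/(mgd)) = 2π√(0.039973/(3.731 × 10.68 × 0.08748)) = 0.6728 s.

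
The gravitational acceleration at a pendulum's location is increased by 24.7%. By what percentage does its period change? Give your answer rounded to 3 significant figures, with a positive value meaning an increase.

T ∝ 1/√g, so T'/T = 1/√(1.247) = 0.8955.
Percentage change in T = (0.8955 − 1) × 100% = -10.4%.

-10.4%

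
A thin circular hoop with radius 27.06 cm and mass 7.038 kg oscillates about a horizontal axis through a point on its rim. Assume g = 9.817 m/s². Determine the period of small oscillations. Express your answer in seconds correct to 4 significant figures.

1.475 s

I_cm = mr² = 0.51535 kg·m². The pivot is at distance d = 0.2706 m from the centre of mass.
By the parallel-axis theorem, I = I_cm + md² = 0.51535 + 0.51535 = 1.0307 kg·m².
T = 2π√(I/(mgd)) = 2π√(1.0307/(7.038 × 9.817 × 0.2706)) = 1.475 s.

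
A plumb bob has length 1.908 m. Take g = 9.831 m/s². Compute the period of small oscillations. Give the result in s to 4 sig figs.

T = 2π√(L/g) = 2π√(1.908/9.831) = 2π × 0.44055 = 2.768 s.

2.768 s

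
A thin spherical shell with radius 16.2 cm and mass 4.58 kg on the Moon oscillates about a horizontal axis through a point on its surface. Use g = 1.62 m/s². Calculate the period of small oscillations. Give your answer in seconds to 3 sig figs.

I_cm = (2/3)mr² = 0.08013 kg·m². The pivot is at distance d = 0.162 m from the centre of mass.
By the parallel-axis theorem, I = I_cm + md² = 0.08013 + 0.1202 = 0.2003 kg·m².
T = 2π√(I/(mgd)) = 2π√(0.2003/(4.58 × 1.62 × 0.162)) = 2.57 s.

2.57 s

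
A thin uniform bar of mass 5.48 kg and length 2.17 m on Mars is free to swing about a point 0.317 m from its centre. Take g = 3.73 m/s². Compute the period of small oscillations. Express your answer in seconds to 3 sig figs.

4.06 s

For a physical pendulum T = 2π√(I/(mgd)), with d = 0.3170 m from pivot to centre of mass.
I_cm = mL²/12 = 5.48 × 2.17²/12 = 2.150 kg·m²; I = I_cm + md² = 2.150 + 5.48 × 0.3170² = 2.701 kg·m².
T = 2π√(2.701/(5.48 × 3.73 × 0.3170)) = 4.06 s.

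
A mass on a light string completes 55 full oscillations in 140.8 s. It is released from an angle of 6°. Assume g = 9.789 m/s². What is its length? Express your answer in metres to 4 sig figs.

1.625 m

T = 140.8/55 = 2.5600 s.
From T = 2π√(L/g), L = gT²/(4π²) = 9.789 × 2.5600²/(4π²) = 1.625 m.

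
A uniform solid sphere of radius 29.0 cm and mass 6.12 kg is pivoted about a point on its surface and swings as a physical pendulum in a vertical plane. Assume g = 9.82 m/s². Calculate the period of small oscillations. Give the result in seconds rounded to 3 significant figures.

I_cm = (2/5)mr² = 0.2059 kg·m². The pivot is at distance d = 0.290 m from the centre of mass.
By the parallel-axis theorem, I = I_cm + md² = 0.2059 + 0.5147 = 0.7206 kg·m².
T = 2π√(I/(mgd)) = 2π√(0.7206/(6.12 × 9.82 × 0.290)) = 1.28 s.

1.28 s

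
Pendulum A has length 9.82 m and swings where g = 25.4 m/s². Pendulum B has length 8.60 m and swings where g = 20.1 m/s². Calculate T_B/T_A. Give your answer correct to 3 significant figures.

1.05

T = 2π√(L/g), so T_B/T_A = √((L_B/g_B)/(L_A/g_A)) = √((8.60/20.1)/(9.82/25.4)) = 1.05.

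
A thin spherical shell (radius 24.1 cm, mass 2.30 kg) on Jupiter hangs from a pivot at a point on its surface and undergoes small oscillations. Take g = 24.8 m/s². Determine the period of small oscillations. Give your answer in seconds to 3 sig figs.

0.800 s

I_cm = (2/3)mr² = 0.08906 kg·m². The pivot is at distance d = 0.241 m from the centre of mass.
By the parallel-axis theorem, I = I_cm + md² = 0.08906 + 0.1336 = 0.2226 kg·m².
T = 2π√(I/(mgd)) = 2π√(0.2226/(2.30 × 24.8 × 0.241)) = 0.800 s.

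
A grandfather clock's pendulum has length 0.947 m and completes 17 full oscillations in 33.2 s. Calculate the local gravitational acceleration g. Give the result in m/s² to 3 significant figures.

T = 33.2/17 = 1.953 s.
From T = 2π√(L/g), g = 4π²L/T² = 4π² × 0.947/1.953² = 9.80 m/s².

9.80 m/s²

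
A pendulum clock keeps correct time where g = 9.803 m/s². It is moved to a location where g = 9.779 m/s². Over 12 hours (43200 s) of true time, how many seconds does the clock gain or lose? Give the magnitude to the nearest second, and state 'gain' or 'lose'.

lose 53 s

The clock's period scales as T ∝ 1/√g, so T'/T = √(9.803/9.779) = 1.00123.
In 43200 s of true time the clock registers 43200/1.00123 = 43147.1 s, so it loses 53 s.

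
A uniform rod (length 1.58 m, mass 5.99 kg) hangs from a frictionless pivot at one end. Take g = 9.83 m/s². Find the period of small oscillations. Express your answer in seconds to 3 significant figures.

For a physical pendulum T = 2π√(I/(mgd)), with d = 0.7900 m from pivot to centre of mass.
I_cm = mL²/12 = 5.99 × 1.58²/12 = 1.246 kg·m²; I = I_cm + md² = 1.246 + 5.99 × 0.7900² = 4.984 kg·m².
T = 2π√(4.984/(5.99 × 9.83 × 0.7900)) = 2.06 s.

2.06 s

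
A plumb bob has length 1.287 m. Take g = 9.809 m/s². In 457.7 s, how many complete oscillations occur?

T = 2π√(L/g) = 2π√(1.287/9.809) = 2.2759 s.
Number of complete oscillations = ⌊457.7/2.2759⌋ = ⌊201.11⌋ = 201.

201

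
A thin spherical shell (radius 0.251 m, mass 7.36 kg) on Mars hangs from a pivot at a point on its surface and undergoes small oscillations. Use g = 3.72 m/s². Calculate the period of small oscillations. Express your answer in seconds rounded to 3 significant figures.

I_cm = (2/3)mr² = 0.3091 kg·m². The pivot is at distance d = 0.251 m from the centre of mass.
By the parallel-axis theorem, I = I_cm + md² = 0.3091 + 0.4637 = 0.7728 kg·m².
T = 2π√(I/(mgd)) = 2π√(0.7728/(7.36 × 3.72 × 0.251)) = 2.11 s.

2.11 s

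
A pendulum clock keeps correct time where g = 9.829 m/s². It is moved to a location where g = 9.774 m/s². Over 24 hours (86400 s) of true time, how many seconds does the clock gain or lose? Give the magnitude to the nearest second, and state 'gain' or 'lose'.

lose 242 s

The clock's period scales as T ∝ 1/√g, so T'/T = √(9.829/9.774) = 1.00281.
In 86400 s of true time the clock registers 86400/1.00281 = 86157.9 s, so it loses 242 s.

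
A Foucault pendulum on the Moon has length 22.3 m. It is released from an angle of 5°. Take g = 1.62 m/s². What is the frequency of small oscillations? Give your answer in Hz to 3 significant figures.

T = 2π√(L/g) = 2π√(22.3/1.62) = 23.31 s, so f = 1/T = 0.0429 Hz.

0.0429 Hz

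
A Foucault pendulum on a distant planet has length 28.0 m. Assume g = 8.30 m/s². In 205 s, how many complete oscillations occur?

T = 2π√(L/g) = 2π√(28.0/8.30) = 11.54 s.
Number of complete oscillations = ⌊205/11.54⌋ = ⌊17.76⌋ = 17.

17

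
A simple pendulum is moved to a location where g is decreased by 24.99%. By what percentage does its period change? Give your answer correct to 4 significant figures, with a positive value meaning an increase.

T ∝ 1/√g, so T'/T = 1/√(0.75010) = 1.1546.
Percentage change in T = (1.1546 − 1) × 100% = 15.46%.

15.46%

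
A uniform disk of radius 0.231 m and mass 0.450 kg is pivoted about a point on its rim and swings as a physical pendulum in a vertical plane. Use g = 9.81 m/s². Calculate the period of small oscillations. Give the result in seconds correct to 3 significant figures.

1.18 s

I_cm = ½mr² = 0.01201 kg·m². The pivot is at distance d = 0.231 m from the centre of mass.
By the parallel-axis theorem, I = I_cm + md² = 0.01201 + 0.02401 = 0.03602 kg·m².
T = 2π√(I/(mgd)) = 2π√(0.03602/(0.450 × 9.81 × 0.231)) = 1.18 s.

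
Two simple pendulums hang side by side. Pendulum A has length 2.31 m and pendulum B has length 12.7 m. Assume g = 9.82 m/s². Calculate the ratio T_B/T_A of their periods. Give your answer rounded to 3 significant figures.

2.34

T ∝ √L, so T_B/T_A = √(L_B/L_A) = √(12.7/2.31) = 2.34.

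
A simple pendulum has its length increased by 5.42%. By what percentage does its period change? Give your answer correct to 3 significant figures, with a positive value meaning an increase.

2.67%

T ∝ √L, so T'/T = √(1.054) = 1.027.
Percentage change in T = (1.027 − 1) × 100% = 2.67%.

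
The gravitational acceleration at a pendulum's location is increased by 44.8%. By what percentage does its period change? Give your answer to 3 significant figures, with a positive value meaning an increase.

-16.9%

T ∝ 1/√g, so T'/T = 1/√(1.448) = 0.8310.
Percentage change in T = (0.8310 − 1) × 100% = -16.9%.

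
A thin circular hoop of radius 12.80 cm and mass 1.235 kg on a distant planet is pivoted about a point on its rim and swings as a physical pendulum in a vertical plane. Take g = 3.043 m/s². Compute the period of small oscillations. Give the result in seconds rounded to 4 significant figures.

I_cm = mr² = 0.020234 kg·m². The pivot is at distance d = 0.1280 m from the centre of mass.
By the parallel-axis theorem, I = I_cm + md² = 0.020234 + 0.020234 = 0.040468 kg·m².
T = 2π√(I/(mgd)) = 2π√(0.040468/(1.235 × 3.043 × 0.1280)) = 1.822 s.

1.822 s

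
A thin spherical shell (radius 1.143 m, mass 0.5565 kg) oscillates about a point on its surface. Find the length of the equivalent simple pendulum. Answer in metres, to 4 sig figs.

The equivalent simple-pendulum length is L_eq = I/(md), where I is about the pivot and d = 1.1430 m.
I_cm = (2/3)mR² = 0.48469 kg·m², so I = I_cm + md² = 0.48469 + 0.72704 = 1.2117 kg·m².
L_eq = 1.2117/(0.5565 × 1.1430) = 1.905 m.

1.905 m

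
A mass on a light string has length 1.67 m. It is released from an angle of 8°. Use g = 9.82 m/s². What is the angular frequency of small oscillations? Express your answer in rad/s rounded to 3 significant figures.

ω = √(g/L) = √(9.82/1.67) = 2.42 rad/s.

2.42 rad/s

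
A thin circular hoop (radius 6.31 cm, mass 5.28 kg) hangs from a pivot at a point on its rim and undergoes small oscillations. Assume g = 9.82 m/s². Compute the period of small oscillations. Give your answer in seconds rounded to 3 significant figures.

0.712 s

I_cm = mr² = 0.02102 kg·m². The pivot is at distance d = 0.0631 m from the centre of mass.
By the parallel-axis theorem, I = I_cm + md² = 0.02102 + 0.02102 = 0.04205 kg·m².
T = 2π√(I/(mgd)) = 2π√(0.04205/(5.28 × 9.82 × 0.0631)) = 0.712 s.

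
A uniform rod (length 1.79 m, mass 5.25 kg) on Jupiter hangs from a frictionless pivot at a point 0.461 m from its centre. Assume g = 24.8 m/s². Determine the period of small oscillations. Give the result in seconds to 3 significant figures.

1.29 s

For a physical pendulum T = 2π√(I/(mgd)), with d = 0.4610 m from pivot to centre of mass.
I_cm = mL²/12 = 5.25 × 1.79²/12 = 1.402 kg·m²; I = I_cm + md² = 1.402 + 5.25 × 0.4610² = 2.518 kg·m².
T = 2π√(2.518/(5.25 × 24.8 × 0.4610)) = 1.29 s.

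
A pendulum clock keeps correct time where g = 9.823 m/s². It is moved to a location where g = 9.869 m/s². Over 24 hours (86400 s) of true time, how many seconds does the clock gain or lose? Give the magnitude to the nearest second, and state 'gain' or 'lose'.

The clock's period scales as T ∝ 1/√g, so T'/T = √(9.823/9.869) = 0.997667.
In 86400 s of true time the clock registers 86400/0.997667 = 86602.1 s, so it gains 202 s.

gain 202 s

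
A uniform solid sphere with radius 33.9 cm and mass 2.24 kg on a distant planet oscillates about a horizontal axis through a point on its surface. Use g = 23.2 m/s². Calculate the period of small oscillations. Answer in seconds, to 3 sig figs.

I_cm = (2/5)mr² = 0.1030 kg·m². The pivot is at distance d = 0.339 m from the centre of mass.
By the parallel-axis theorem, I = I_cm + md² = 0.1030 + 0.2574 = 0.3604 kg·m².
T = 2π√(I/(mgd)) = 2π√(0.3604/(2.24 × 23.2 × 0.339)) = 0.899 s.

0.899 s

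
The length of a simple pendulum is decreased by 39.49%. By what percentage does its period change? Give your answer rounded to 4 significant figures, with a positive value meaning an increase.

T ∝ √L, so T'/T = √(0.60510) = 0.77788.
Percentage change in T = (0.77788 − 1) × 100% = -22.21%.

-22.21%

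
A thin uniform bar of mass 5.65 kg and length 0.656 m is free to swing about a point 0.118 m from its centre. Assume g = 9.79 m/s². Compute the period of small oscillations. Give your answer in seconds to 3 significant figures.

1.30 s

For a physical pendulum T = 2π√(I/(mgd)), with d = 0.1180 m from pivot to centre of mass.
I_cm = mL²/12 = 5.65 × 0.656²/12 = 0.2026 kg·m²; I = I_cm + md² = 0.2026 + 5.65 × 0.1180² = 0.2813 kg·m².
T = 2π√(0.2813/(5.65 × 9.79 × 0.1180)) = 1.30 s.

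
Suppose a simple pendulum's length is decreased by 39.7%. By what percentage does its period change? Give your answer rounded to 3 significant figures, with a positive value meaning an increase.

T ∝ √L, so T'/T = √(0.6030) = 0.7765.
Percentage change in T = (0.7765 − 1) × 100% = -22.3%.

-22.3%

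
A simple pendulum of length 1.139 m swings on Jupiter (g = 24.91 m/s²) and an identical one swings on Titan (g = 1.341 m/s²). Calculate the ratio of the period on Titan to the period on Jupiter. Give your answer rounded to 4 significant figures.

4.310

T ∝ 1/√g, so T₂/T₁ = √(g₁/g₂) = √(24.91/1.341) = 4.310.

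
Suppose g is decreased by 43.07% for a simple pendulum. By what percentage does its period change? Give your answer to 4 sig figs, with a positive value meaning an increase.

T ∝ 1/√g, so T'/T = 1/√(0.56930) = 1.3253.
Percentage change in T = (1.3253 − 1) × 100% = 32.53%.

32.53%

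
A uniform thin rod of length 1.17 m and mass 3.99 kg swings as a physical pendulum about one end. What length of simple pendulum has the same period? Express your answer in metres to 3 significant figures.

The equivalent simple-pendulum length is L_eq = I/(md), where I is about the pivot and d = 0.5850 m.
I_cm = (1/12)mL² = 0.4552 kg·m², so I = I_cm + md² = 0.4552 + 1.365 = 1.821 kg·m².
L_eq = 1.821/(3.99 × 0.5850) = 0.780 m.

0.780 m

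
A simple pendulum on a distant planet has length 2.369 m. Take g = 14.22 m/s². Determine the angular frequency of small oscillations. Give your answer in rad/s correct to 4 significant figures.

ω = √(g/L) = √(14.22/2.369) = 2.450 rad/s.

2.450 rad/s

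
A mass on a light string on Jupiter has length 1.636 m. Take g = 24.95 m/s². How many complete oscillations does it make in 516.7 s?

321

T = 2π√(L/g) = 2π√(1.636/24.95) = 1.6089 s.
Number of complete oscillations = ⌊516.7/1.6089⌋ = ⌊321.15⌋ = 321.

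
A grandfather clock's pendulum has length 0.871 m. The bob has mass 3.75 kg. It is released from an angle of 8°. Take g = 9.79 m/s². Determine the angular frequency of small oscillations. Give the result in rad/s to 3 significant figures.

3.35 rad/s

ω = √(g/L) = √(9.79/0.871) = 3.35 rad/s.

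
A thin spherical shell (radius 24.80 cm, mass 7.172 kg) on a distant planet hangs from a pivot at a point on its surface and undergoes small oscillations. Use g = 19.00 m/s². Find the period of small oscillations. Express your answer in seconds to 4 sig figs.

I_cm = (2/3)mr² = 0.29407 kg·m². The pivot is at distance d = 0.2480 m from the centre of mass.
By the parallel-axis theorem, I = I_cm + md² = 0.29407 + 0.44111 = 0.73518 kg·m².
T = 2π√(I/(mgd)) = 2π√(0.73518/(7.172 × 19.00 × 0.2480)) = 0.9267 s.

0.9267 s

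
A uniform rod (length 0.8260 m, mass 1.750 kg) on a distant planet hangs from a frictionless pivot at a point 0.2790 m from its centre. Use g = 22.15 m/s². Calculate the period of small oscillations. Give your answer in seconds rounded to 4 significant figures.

0.9276 s

For a physical pendulum T = 2π√(I/(mgd)), with d = 0.27900 m from pivot to centre of mass.
I_cm = mL²/12 = 1.750 × 0.8260²/12 = 0.099499 kg·m²; I = I_cm + md² = 0.099499 + 1.750 × 0.27900² = 0.23572 kg·m².
T = 2π√(0.23572/(1.750 × 22.15 × 0.27900)) = 0.9276 s.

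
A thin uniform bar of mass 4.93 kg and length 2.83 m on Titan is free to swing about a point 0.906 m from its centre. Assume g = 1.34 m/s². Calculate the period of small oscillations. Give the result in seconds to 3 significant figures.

6.96 s

For a physical pendulum T = 2π√(I/(mgd)), with d = 0.9060 m from pivot to centre of mass.
I_cm = mL²/12 = 4.93 × 2.83²/12 = 3.290 kg·m²; I = I_cm + md² = 3.290 + 4.93 × 0.9060² = 7.337 kg·m².
T = 2π√(7.337/(4.93 × 1.34 × 0.9060)) = 6.96 s.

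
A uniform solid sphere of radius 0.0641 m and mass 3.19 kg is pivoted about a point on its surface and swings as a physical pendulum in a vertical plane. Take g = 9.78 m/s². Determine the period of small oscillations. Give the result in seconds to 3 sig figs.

I_cm = (2/5)mr² = 0.005243 kg·m². The pivot is at distance d = 0.0641 m from the centre of mass.
By the parallel-axis theorem, I = I_cm + md² = 0.005243 + 0.01311 = 0.01835 kg·m².
T = 2π√(I/(mgd)) = 2π√(0.01835/(3.19 × 9.78 × 0.0641)) = 0.602 s.

0.602 s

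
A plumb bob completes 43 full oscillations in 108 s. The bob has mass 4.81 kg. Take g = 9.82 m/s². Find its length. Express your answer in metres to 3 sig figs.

T = 108/43 = 2.512 s.
From T = 2π√(L/g), L = gT²/(4π²) = 9.82 × 2.512²/(4π²) = 1.57 m.

1.57 m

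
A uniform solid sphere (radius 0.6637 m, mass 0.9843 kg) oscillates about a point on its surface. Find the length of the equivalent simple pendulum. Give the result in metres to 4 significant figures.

The equivalent simple-pendulum length is L_eq = I/(md), where I is about the pivot and d = 0.66370 m.
I_cm = (2/5)mR² = 0.17343 kg·m², so I = I_cm + md² = 0.17343 + 0.43358 = 0.60701 kg·m².
L_eq = 0.60701/(0.9843 × 0.66370) = 0.9292 m.

0.9292 m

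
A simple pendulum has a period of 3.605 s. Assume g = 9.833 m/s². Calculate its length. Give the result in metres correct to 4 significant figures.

From T = 2π√(L/g), L = gT²/(4π²) = 9.833 × 3.6050²/(4π²) = 3.237 m.

3.237 m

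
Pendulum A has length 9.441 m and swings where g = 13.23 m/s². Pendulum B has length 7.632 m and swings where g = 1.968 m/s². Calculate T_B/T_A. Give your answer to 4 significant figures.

T = 2π√(L/g), so T_B/T_A = √((L_B/g_B)/(L_A/g_A)) = √((7.632/1.968)/(9.441/13.23)) = 2.331.

2.331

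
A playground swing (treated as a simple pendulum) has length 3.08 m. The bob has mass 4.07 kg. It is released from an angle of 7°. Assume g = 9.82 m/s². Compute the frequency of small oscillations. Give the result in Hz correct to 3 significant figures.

T = 2π√(L/g) = 2π√(3.08/9.82) = 3.519 s, so f = 1/T = 0.284 Hz.

0.284 Hz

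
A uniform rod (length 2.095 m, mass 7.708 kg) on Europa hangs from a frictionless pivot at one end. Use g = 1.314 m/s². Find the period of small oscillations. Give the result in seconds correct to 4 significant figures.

For a physical pendulum T = 2π√(I/(mgd)), with d = 1.0475 m from pivot to centre of mass.
I_cm = mL²/12 = 7.708 × 2.095²/12 = 2.8192 kg·m²; I = I_cm + md² = 2.8192 + 7.708 × 1.0475² = 11.277 kg·m².
T = 2π√(11.277/(7.708 × 1.314 × 1.0475)) = 6.478 s.

6.478 s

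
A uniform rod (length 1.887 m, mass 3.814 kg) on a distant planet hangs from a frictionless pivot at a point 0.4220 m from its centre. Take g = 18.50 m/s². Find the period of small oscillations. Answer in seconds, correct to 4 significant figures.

For a physical pendulum T = 2π√(I/(mgd)), with d = 0.42200 m from pivot to centre of mass.
I_cm = mL²/12 = 3.814 × 1.887²/12 = 1.1317 kg·m²; I = I_cm + md² = 1.1317 + 3.814 × 0.42200² = 1.8109 kg·m².
T = 2π√(1.8109/(3.814 × 18.50 × 0.42200)) = 1.550 s.

1.550 s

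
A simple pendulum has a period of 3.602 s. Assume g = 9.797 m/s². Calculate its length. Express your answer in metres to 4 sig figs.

3.220 m

From T = 2π√(L/g), L = gT²/(4π²) = 9.797 × 3.6020²/(4π²) = 3.220 m.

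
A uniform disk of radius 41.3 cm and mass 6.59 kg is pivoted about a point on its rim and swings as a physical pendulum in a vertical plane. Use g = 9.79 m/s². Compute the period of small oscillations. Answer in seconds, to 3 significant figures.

I_cm = ½mr² = 0.5620 kg·m². The pivot is at distance d = 0.413 m from the centre of mass.
By the parallel-axis theorem, I = I_cm + md² = 0.5620 + 1.124 = 1.686 kg·m².
T = 2π√(I/(mgd)) = 2π√(1.686/(6.59 × 9.79 × 0.413)) = 1.58 s.

1.58 s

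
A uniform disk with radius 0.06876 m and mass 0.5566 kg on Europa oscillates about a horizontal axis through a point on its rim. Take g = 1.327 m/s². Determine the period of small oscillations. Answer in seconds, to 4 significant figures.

1.752 s

I_cm = ½mr² = 0.0013158 kg·m². The pivot is at distance d = 0.06876 m from the centre of mass.
By the parallel-axis theorem, I = I_cm + md² = 0.0013158 + 0.0026316 = 0.0039474 kg·m².
T = 2π√(I/(mgd)) = 2π√(0.0039474/(0.5566 × 1.327 × 0.06876)) = 1.752 s.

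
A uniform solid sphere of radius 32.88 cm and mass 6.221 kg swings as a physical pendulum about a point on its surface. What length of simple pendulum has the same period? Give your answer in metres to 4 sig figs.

0.4603 m

The equivalent simple-pendulum length is L_eq = I/(md), where I is about the pivot and d = 0.32880 m.
I_cm = (2/5)mR² = 0.26902 kg·m², so I = I_cm + md² = 0.26902 + 0.67255 = 0.94157 kg·m².
L_eq = 0.94157/(6.221 × 0.32880) = 0.4603 m.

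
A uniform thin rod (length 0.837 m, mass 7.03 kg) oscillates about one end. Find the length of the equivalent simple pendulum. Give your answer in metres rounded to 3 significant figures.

The equivalent simple-pendulum length is L_eq = I/(md), where I is about the pivot and d = 0.4185 m.
I_cm = (1/12)mL² = 0.4104 kg·m², so I = I_cm + md² = 0.4104 + 1.231 = 1.642 kg·m².
L_eq = 1.642/(7.03 × 0.4185) = 0.558 m.

0.558 m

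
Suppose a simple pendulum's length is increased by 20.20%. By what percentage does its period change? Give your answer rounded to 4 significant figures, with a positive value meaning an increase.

T ∝ √L, so T'/T = √(1.2020) = 1.0964.
Percentage change in T = (1.0964 − 1) × 100% = 9.636%.

9.636%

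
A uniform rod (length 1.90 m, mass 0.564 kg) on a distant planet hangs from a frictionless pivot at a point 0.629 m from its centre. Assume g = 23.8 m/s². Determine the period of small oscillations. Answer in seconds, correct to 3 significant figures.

1.36 s

For a physical pendulum T = 2π√(I/(mgd)), with d = 0.6290 m from pivot to centre of mass.
I_cm = mL²/12 = 0.564 × 1.90²/12 = 0.1697 kg·m²; I = I_cm + md² = 0.1697 + 0.564 × 0.6290² = 0.3928 kg·m².
T = 2π√(0.3928/(0.564 × 23.8 × 0.6290)) = 1.36 s.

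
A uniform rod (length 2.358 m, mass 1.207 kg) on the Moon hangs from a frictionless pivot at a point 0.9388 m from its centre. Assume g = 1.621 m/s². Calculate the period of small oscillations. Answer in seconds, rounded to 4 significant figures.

For a physical pendulum T = 2π√(I/(mgd)), with d = 0.93880 m from pivot to centre of mass.
I_cm = mL²/12 = 1.207 × 2.358²/12 = 0.55926 kg·m²; I = I_cm + md² = 0.55926 + 1.207 × 0.93880² = 1.6230 kg·m².
T = 2π√(1.6230/(1.207 × 1.621 × 0.93880)) = 5.906 s.

5.906 s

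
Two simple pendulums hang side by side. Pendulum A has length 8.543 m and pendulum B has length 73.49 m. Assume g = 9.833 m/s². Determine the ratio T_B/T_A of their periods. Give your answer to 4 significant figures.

T ∝ √L, so T_B/T_A = √(L_B/L_A) = √(73.49/8.543) = 2.933.

2.933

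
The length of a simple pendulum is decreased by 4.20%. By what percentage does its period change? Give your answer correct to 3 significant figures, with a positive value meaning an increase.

-2.12%

T ∝ √L, so T'/T = √(0.9580) = 0.9788.
Percentage change in T = (0.9788 − 1) × 100% = -2.12%.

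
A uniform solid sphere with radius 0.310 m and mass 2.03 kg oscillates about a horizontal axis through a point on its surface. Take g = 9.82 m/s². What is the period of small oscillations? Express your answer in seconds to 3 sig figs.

1.32 s

I_cm = (2/5)mr² = 0.07803 kg·m². The pivot is at distance d = 0.310 m from the centre of mass.
By the parallel-axis theorem, I = I_cm + md² = 0.07803 + 0.1951 = 0.2731 kg·m².
T = 2π√(I/(mgd)) = 2π√(0.2731/(2.03 × 9.82 × 0.310)) = 1.32 s.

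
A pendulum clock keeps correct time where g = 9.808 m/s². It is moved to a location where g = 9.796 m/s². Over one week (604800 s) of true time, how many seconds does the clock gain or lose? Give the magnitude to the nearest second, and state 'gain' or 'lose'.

The clock's period scales as T ∝ 1/√g, so T'/T = √(9.808/9.796) = 1.00061.
In 604800 s of true time the clock registers 604800/1.00061 = 604429.9 s, so it loses 370 s.

lose 370 s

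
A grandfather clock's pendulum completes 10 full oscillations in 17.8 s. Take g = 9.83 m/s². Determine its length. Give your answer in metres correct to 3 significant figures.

T = 17.8/10 = 1.780 s.
From T = 2π√(L/g), L = gT²/(4π²) = 9.83 × 1.780²/(4π²) = 0.789 m.

0.789 m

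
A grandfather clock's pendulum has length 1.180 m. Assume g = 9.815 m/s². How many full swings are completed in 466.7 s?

214

T = 2π√(L/g) = 2π√(1.180/9.815) = 2.1786 s.
Number of complete oscillations = ⌊466.7/2.1786⌋ = ⌊214.22⌋ = 214.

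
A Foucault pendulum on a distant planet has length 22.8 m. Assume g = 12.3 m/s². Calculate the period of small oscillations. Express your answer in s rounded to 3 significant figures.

T = 2π√(L/g) = 2π√(22.8/12.3) = 2π × 1.361 = 8.55 s.

8.55 s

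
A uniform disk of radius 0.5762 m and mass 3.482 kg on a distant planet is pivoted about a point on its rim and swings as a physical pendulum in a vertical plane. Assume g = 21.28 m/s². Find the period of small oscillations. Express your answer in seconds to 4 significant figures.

1.266 s

I_cm = ½mr² = 0.57802 kg·m². The pivot is at distance d = 0.5762 m from the centre of mass.
By the parallel-axis theorem, I = I_cm + md² = 0.57802 + 1.1560 = 1.7341 kg·m².
T = 2π√(I/(mgd)) = 2π√(1.7341/(3.482 × 21.28 × 0.5762)) = 1.266 s.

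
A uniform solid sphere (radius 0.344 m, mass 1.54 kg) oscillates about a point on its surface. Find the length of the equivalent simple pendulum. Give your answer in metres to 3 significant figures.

0.482 m

The equivalent simple-pendulum length is L_eq = I/(md), where I is about the pivot and d = 0.3440 m.
I_cm = (2/5)mR² = 0.07289 kg·m², so I = I_cm + md² = 0.07289 + 0.1822 = 0.2551 kg·m².
L_eq = 0.2551/(1.54 × 0.3440) = 0.482 m.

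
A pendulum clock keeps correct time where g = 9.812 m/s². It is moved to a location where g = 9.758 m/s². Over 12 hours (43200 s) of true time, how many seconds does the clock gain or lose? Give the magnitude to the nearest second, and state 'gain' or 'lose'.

The clock's period scales as T ∝ 1/√g, so T'/T = √(9.812/9.758) = 1.00276.
In 43200 s of true time the clock registers 43200/1.00276 = 43081.0 s, so it loses 119 s.

lose 119 s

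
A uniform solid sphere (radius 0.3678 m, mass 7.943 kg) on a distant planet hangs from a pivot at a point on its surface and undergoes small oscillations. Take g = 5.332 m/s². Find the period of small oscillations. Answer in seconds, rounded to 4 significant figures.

1.953 s

I_cm = (2/5)mr² = 0.42980 kg·m². The pivot is at distance d = 0.3678 m from the centre of mass.
By the parallel-axis theorem, I = I_cm + md² = 0.42980 + 1.0745 = 1.5043 kg·m².
T = 2π√(I/(mgd)) = 2π√(1.5043/(7.943 × 5.332 × 0.3678)) = 1.953 s.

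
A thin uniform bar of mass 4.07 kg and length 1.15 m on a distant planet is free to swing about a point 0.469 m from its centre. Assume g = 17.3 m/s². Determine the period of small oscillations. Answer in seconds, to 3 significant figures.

For a physical pendulum T = 2π√(I/(mgd)), with d = 0.4690 m from pivot to centre of mass.
I_cm = mL²/12 = 4.07 × 1.15²/12 = 0.4485 kg·m²; I = I_cm + md² = 0.4485 + 4.07 × 0.4690² = 1.344 kg·m².
T = 2π√(1.344/(4.07 × 17.3 × 0.4690)) = 1.27 s.

1.27 s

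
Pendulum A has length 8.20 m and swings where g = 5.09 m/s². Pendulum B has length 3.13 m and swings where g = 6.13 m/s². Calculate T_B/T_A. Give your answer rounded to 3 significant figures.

0.563

T = 2π√(L/g), so T_B/T_A = √((L_B/g_B)/(L_A/g_A)) = √((3.13/6.13)/(8.20/5.09)) = 0.563.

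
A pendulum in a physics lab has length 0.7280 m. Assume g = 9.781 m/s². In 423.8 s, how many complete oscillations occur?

T = 2π√(L/g) = 2π√(0.7280/9.781) = 1.7142 s.
Number of complete oscillations = ⌊423.8/1.7142⌋ = ⌊247.23⌋ = 247.

247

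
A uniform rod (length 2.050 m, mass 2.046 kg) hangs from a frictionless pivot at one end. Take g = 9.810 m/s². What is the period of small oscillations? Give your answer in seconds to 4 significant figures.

For a physical pendulum T = 2π√(I/(mgd)), with d = 1.0250 m from pivot to centre of mass.
I_cm = mL²/12 = 2.046 × 2.050²/12 = 0.71653 kg·m²; I = I_cm + md² = 0.71653 + 2.046 × 1.0250² = 2.8661 kg·m².
T = 2π√(2.8661/(2.046 × 9.810 × 1.0250)) = 2.345 s.

2.345 s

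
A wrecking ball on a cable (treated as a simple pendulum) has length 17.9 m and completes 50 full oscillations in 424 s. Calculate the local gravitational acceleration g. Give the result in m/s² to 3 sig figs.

9.83 m/s²

T = 424/50 = 8.480 s.
From T = 2π√(L/g), g = 4π²L/T² = 4π² × 17.9/8.480² = 9.83 m/s².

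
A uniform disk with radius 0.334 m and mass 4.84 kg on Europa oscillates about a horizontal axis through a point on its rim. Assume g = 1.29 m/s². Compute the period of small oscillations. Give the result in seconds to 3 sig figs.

I_cm = ½mr² = 0.2700 kg·m². The pivot is at distance d = 0.334 m from the centre of mass.
By the parallel-axis theorem, I = I_cm + md² = 0.2700 + 0.5399 = 0.8099 kg·m².
T = 2π√(I/(mgd)) = 2π√(0.8099/(4.84 × 1.29 × 0.334)) = 3.92 s.

3.92 s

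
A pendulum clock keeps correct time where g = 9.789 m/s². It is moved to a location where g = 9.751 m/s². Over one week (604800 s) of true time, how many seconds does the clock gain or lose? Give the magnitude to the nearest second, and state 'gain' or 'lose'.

The clock's period scales as T ∝ 1/√g, so T'/T = √(9.789/9.751) = 1.00195.
In 604800 s of true time the clock registers 604800/1.00195 = 603625.0 s, so it loses 1175 s.

lose 1175 s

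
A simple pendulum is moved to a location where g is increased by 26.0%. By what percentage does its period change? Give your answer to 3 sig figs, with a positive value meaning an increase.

T ∝ 1/√g, so T'/T = 1/√(1.260) = 0.8909.
Percentage change in T = (0.8909 − 1) × 100% = -10.9%.

-10.9%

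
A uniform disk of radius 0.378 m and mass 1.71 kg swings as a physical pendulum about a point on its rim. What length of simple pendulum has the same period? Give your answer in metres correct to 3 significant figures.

The equivalent simple-pendulum length is L_eq = I/(md), where I is about the pivot and d = 0.3780 m.
I_cm = ½mR² = 0.1222 kg·m², so I = I_cm + md² = 0.1222 + 0.2443 = 0.3665 kg·m².
L_eq = 0.3665/(1.71 × 0.3780) = 0.567 m.

0.567 m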